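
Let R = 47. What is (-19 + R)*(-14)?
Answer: -392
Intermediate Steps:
(-19 + R)*(-14) = (-19 + 47)*(-14) = 28*(-14) = -392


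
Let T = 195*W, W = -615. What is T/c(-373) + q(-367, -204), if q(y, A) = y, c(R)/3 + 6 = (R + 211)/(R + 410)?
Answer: 446049/128 ≈ 3484.8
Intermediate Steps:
c(R) = -18 + 3*(211 + R)/(410 + R) (c(R) = -18 + 3*((R + 211)/(R + 410)) = -18 + 3*((211 + R)/(410 + R)) = -18 + 3*(211 + R)/(410 + R))
T = -119925 (T = 195*(-615) = -119925)
T/c(-373) + q(-367, -204) = -119925*(410 - 373)/(3*(-2249 - 5*(-373))) - 367 = -119925*37/(3*(-2249 + 1865)) - 367 = -119925/(3*(1/37)*(-384)) - 367 = -119925/(-1152/37) - 367 = -119925*(-37/1152) - 367 = 493025/128 - 367 = 446049/128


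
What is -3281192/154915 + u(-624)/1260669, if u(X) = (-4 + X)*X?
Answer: -1358596728856/65098846045 ≈ -20.870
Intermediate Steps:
u(X) = X*(-4 + X)
-3281192/154915 + u(-624)/1260669 = -3281192/154915 - 624*(-4 - 624)/1260669 = -3281192*1/154915 - 624*(-628)*(1/1260669) = -3281192/154915 + 391872*(1/1260669) = -3281192/154915 + 130624/420223 = -1358596728856/65098846045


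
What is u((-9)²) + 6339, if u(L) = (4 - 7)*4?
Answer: 6327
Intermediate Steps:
u(L) = -12 (u(L) = -3*4 = -12)
u((-9)²) + 6339 = -12 + 6339 = 6327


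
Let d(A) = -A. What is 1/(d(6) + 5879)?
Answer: 1/5873 ≈ 0.00017027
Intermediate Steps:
1/(d(6) + 5879) = 1/(-1*6 + 5879) = 1/(-6 + 5879) = 1/5873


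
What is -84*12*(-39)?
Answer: 39312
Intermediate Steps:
-84*12*(-39) = -1008*(-39) = 39312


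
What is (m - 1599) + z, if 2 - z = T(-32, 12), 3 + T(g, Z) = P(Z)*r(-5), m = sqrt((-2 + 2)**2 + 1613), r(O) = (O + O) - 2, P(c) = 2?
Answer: -1570 + sqrt(1613) ≈ -1529.8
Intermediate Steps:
r(O) = -2 + 2*O (r(O) = 2*O - 2 = -2 + 2*O)
m = sqrt(1613) (m = sqrt(0**2 + 1613) = sqrt(0 + 1613) = sqrt(1613) ≈ 40.162)
T(g, Z) = -27 (T(g, Z) = -3 + 2*(-2 + 2*(-5)) = -3 + 2*(-2 - 10) = -3 + 2*(-12) = -3 - 24 = -27)
z = 29 (z = 2 - 1*(-27) = 2 + 27 = 29)
(m - 1599) + z = (sqrt(1613) - 1599) + 29 = (-1599 + sqrt(1613)) + 29 = -1570 + sqrt(1613)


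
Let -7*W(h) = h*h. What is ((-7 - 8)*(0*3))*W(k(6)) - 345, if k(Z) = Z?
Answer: -345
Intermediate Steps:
W(h) = -h²/7 (W(h) = -h*h/7 = -h²/7)
((-7 - 8)*(0*3))*W(k(6)) - 345 = ((-7 - 8)*(0*3))*(-⅐*6²) - 345 = (-15*0)*(-⅐*36) - 345 = 0*(-36/7) - 345 = 0 - 345 = -345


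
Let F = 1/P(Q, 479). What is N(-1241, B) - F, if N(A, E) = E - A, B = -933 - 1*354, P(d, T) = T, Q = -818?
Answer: -22035/479 ≈ -46.002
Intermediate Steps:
B = -1287 (B = -933 - 354 = -1287)
F = 1/479 ≈ 0.0020877
N(-1241, B) - F = (-1287 - 1*(-1241)) - 1*1/479 = (-1287 + 1241) - 1/479 = -46 - 1/479 = -22035/479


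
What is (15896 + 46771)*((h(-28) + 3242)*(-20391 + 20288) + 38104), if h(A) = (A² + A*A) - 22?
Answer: -28517245020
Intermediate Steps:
h(A) = -22 + 2*A² (h(A) = (A² + A²) - 22 = 2*A² - 22 = -22 + 2*A²)
(15896 + 46771)*((h(-28) + 3242)*(-20391 + 20288) + 38104) = (15896 + 46771)*(((-22 + 2*(-28)²) + 3242)*(-20391 + 20288) + 38104) = 62667*(((-22 + 2*784) + 3242)*(-103) + 38104) = 62667*(((-22 + 1568) + 3242)*(-103) + 38104) = 62667*((1546 + 3242)*(-103) + 38104) = 62667*(4788*(-103) + 38104) = 62667*(-493164 + 38104) = 62667*(-455060) = -28517245020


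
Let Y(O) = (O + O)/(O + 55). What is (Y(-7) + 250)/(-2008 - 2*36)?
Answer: -461/3840 ≈ -0.12005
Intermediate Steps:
Y(O) = 2*O/(55 + O) (Y(O) = (2*O)/(55 + O) = 2*O/(55 + O))
(Y(-7) + 250)/(-2008 - 2*36) = (2*(-7)/(55 - 7) + 250)/(-2008 - 2*36) = (2*(-7)/48 + 250)/(-2008 - 72) = (2*(-7)*(1/48) + 250)/(-2080) = (-7/24 + 250)*(-1/2080) = (5993/24)*(-1/2080) = -461/3840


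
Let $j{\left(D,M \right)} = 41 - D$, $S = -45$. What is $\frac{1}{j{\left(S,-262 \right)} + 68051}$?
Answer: $\frac{1}{68137} \approx 1.4676 \cdot 10^{-5}$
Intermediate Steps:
$\frac{1}{j{\left(S,-262 \right)} + 68051} = \frac{1}{\left(41 - -45\right) + 68051} = \frac{1}{\left(41 + 45\right) + 68051} = \frac{1}{86 + 68051} = \frac{1}{68137}$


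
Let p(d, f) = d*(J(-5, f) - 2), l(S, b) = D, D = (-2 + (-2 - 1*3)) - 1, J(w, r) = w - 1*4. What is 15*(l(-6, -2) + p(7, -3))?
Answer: -1275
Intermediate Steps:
J(w, r) = -4 + w (J(w, r) = w - 4 = -4 + w)
D = -8 (D = (-2 + (-2 - 3)) - 1 = (-2 - 5) - 1 = -7 - 1 = -8)
l(S, b) = -8
p(d, f) = -11*d (p(d, f) = d*((-4 - 5) - 2) = d*(-9 - 2) = d*(-11) = -11*d)
15*(l(-6, -2) + p(7, -3)) = 15*(-8 - 11*7) = 15*(-8 - 77) = 15*(-85) = -1275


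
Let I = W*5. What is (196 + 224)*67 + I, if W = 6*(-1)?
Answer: 28110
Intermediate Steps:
W = -6
I = -30 (I = -6*5 = -30)
(196 + 224)*67 + I = (196 + 224)*67 - 30 = 420*67 - 30 = 28140 - 30 = 28110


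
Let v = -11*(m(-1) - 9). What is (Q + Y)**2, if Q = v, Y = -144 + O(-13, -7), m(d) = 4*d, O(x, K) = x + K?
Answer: 441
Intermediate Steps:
O(x, K) = K + x
v = 143 (v = -11*(4*(-1) - 9) = -11*(-4 - 9) = -11*(-13) = 143)
Y = -164 (Y = -144 + (-7 - 13) = -144 - 20 = -164)
Q = 143
(Q + Y)**2 = (143 - 164)**2 = (-21)**2 = 441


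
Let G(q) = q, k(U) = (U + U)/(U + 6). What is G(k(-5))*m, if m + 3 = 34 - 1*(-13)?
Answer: -440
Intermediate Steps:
m = 44 (m = -3 + (34 - 1*(-13)) = -3 + (34 + 13) = -3 + 47 = 44)
k(U) = 2*U/(6 + U) (k(U) = (2*U)/(6 + U) = 2*U/(6 + U))
G(k(-5))*m = (2*(-5)/(6 - 5))*44 = (2*(-5)/1)*44 = (2*(-5)*1)*44 = -10*44 = -440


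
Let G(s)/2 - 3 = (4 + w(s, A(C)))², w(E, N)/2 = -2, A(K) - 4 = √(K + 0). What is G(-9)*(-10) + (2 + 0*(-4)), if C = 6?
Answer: -58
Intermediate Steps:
A(K) = 4 + √K (A(K) = 4 + √(K + 0) = 4 + √K)
w(E, N) = -4 (w(E, N) = 2*(-2) = -4)
G(s) = 6 (G(s) = 6 + 2*(4 - 4)² = 6 + 2*0² = 6 + 2*0 = 6 + 0 = 6)
G(-9)*(-10) + (2 + 0*(-4)) = 6*(-10) + (2 + 0*(-4)) = -60 + (2 + 0) = -60 + 2 = -58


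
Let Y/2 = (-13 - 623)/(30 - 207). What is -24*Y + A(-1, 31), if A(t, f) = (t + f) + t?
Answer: -8465/59 ≈ -143.47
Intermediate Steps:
A(t, f) = f + 2*t (A(t, f) = (f + t) + t = f + 2*t)
Y = 424/59 (Y = 2*((-13 - 623)/(30 - 207)) = 2*(-636/(-177)) = 2*(-636*(-1/177)) = 2*(212/59) = 424/59 ≈ 7.1864)
-24*Y + A(-1, 31) = -24*424/59 + (31 + 2*(-1)) = -10176/59 + (31 - 2) = -10176/59 + 29 = -8465/59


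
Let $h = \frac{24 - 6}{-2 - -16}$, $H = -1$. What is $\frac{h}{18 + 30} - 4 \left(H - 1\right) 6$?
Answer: $\frac{9}{7} \approx 1.2857$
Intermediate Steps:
$h = \frac{9}{7}$ ($h = \frac{24 - 6}{-2 + 16} = \frac{18}{14} = 18 \cdot \frac{1}{14} = \frac{9}{7} \approx 1.2857$)
$\frac{h}{18 + 30} - 4 \left(H - 1\right) 6 = \frac{9}{7 \left(18 + 30\right)} - 4 \left(-1 - 1\right) 6 = \frac{9}{7 \cdot 48} \left(-4\right) \left(-2\right) 6 = \frac{9}{7} \cdot \frac{1}{48} \cdot 8 \cdot 6 = \frac{3}{112} \cdot 48 = \frac{9}{7}$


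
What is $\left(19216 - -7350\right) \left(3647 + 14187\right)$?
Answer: $473778044$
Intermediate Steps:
$\left(19216 - -7350\right) \left(3647 + 14187\right) = \left(19216 + 7350\right) 17834 = 26566 \cdot 17834 = 473778044$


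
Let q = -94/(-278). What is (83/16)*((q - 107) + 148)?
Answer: 238459/1112 ≈ 214.44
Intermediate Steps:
q = 47/139 (q = -94*(-1/278) = 47/139 ≈ 0.33813)
(83/16)*((q - 107) + 148) = (83/16)*((47/139 - 107) + 148) = (83*(1/16))*(-14826/139 + 148) = (83/16)*(5746/139) = 238459/1112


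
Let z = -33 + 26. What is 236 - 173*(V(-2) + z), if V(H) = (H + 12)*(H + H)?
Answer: 8367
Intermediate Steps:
V(H) = 2*H*(12 + H) (V(H) = (12 + H)*(2*H) = 2*H*(12 + H))
z = -7
236 - 173*(V(-2) + z) = 236 - 173*(2*(-2)*(12 - 2) - 7) = 236 - 173*(2*(-2)*10 - 7) = 236 - 173*(-40 - 7) = 236 - 173*(-47) = 236 + 8131 = 8367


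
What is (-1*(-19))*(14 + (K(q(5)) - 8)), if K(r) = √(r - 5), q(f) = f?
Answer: 114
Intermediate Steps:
K(r) = √(-5 + r)
(-1*(-19))*(14 + (K(q(5)) - 8)) = (-1*(-19))*(14 + (√(-5 + 5) - 8)) = 19*(14 + (√0 - 8)) = 19*(14 + (0 - 8)) = 19*(14 - 8) = 19*6 = 114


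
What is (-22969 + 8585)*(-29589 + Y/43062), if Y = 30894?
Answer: 3054515815936/7177 ≈ 4.2560e+8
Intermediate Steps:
(-22969 + 8585)*(-29589 + Y/43062) = (-22969 + 8585)*(-29589 + 30894/43062) = -14384*(-29589 + 30894*(1/43062)) = -14384*(-29589 + 5149/7177) = -14384*(-212355104/7177) = 3054515815936/7177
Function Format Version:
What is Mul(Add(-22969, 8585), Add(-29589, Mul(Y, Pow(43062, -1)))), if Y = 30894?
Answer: Rational(3054515815936, 7177) ≈ 4.2560e+8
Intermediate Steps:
Mul(Add(-22969, 8585), Add(-29589, Mul(Y, Pow(43062, -1)))) = Mul(Add(-22969, 8585), Add(-29589, Mul(30894, Pow(43062, -1)))) = Mul(-14384, Add(-29589, Mul(30894, Rational(1, 43062)))) = Mul(-14384, Add(-29589, Rational(5149, 7177))) = Mul(-14384, Rational(-212355104, 7177)) = Rational(3054515815936, 7177)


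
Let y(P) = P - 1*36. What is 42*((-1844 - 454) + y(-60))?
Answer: -100548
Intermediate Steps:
y(P) = -36 + P (y(P) = P - 36 = -36 + P)
42*((-1844 - 454) + y(-60)) = 42*((-1844 - 454) + (-36 - 60)) = 42*(-2298 - 96) = 42*(-2394) = -100548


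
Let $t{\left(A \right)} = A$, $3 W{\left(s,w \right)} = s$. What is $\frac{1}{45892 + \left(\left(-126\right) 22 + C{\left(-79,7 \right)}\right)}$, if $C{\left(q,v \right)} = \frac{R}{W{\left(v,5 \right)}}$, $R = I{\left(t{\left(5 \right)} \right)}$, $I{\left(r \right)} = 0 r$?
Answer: $\frac{1}{43120} \approx 2.3191 \cdot 10^{-5}$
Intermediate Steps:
$W{\left(s,w \right)} = \frac{s}{3}$
$I{\left(r \right)} = 0$
$R = 0$
$C{\left(q,v \right)} = 0$ ($C{\left(q,v \right)} = \frac{0}{\frac{1}{3} v} = 0 \frac{3}{v} = 0$)
$\frac{1}{45892 + \left(\left(-126\right) 22 + C{\left(-79,7 \right)}\right)} = \frac{1}{45892 + \left(\left(-126\right) 22 + 0\right)} = \frac{1}{45892 + \left(-2772 + 0\right)} = \frac{1}{45892 - 2772} = \frac{1}{43120}$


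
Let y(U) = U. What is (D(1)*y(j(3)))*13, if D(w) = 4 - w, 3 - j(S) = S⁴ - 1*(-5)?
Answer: -3237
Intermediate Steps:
j(S) = -2 - S⁴ (j(S) = 3 - (S⁴ - 1*(-5)) = 3 - (S⁴ + 5) = 3 - (5 + S⁴) = 3 + (-5 - S⁴) = -2 - S⁴)
(D(1)*y(j(3)))*13 = ((4 - 1*1)*(-2 - 1*3⁴))*13 = ((4 - 1)*(-2 - 1*81))*13 = (3*(-2 - 81))*13 = (3*(-83))*13 = -249*13 = -3237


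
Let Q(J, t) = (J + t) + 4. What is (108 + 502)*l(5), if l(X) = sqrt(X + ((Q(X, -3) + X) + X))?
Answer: 610*sqrt(21) ≈ 2795.4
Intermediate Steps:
Q(J, t) = 4 + J + t
l(X) = sqrt(1 + 4*X) (l(X) = sqrt(X + (((4 + X - 3) + X) + X)) = sqrt(X + (((1 + X) + X) + X)) = sqrt(X + ((1 + 2*X) + X)) = sqrt(X + (1 + 3*X)) = sqrt(1 + 4*X))
(108 + 502)*l(5) = (108 + 502)*sqrt(1 + 4*5) = 610*sqrt(1 + 20) = 610*sqrt(21)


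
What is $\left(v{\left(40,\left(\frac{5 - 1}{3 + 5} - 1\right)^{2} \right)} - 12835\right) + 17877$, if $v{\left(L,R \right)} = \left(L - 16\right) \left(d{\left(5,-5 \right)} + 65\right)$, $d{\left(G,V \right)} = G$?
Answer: $6722$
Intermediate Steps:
$v{\left(L,R \right)} = -1120 + 70 L$ ($v{\left(L,R \right)} = \left(L - 16\right) \left(5 + 65\right) = \left(-16 + L\right) 70 = -1120 + 70 L$)
$\left(v{\left(40,\left(\frac{5 - 1}{3 + 5} - 1\right)^{2} \right)} - 12835\right) + 17877 = \left(\left(-1120 + 70 \cdot 40\right) - 12835\right) + 17877 = \left(\left(-1120 + 2800\right) - 12835\right) + 17877 = \left(1680 - 12835\right) + 17877 = -11155 + 17877 = 6722$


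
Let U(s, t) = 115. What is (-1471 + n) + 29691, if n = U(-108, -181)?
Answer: 28335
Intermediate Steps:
n = 115
(-1471 + n) + 29691 = (-1471 + 115) + 29691 = -1356 + 29691 = 28335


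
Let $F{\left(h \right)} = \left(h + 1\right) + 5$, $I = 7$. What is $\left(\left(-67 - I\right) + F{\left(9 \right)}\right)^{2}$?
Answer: $3481$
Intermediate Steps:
$F{\left(h \right)} = 6 + h$ ($F{\left(h \right)} = \left(1 + h\right) + 5 = 6 + h$)
$\left(\left(-67 - I\right) + F{\left(9 \right)}\right)^{2} = \left(\left(-67 - 7\right) + \left(6 + 9\right)\right)^{2} = \left(\left(-67 - 7\right) + 15\right)^{2} = \left(-74 + 15\right)^{2} = \left(-59\right)^{2} = 3481$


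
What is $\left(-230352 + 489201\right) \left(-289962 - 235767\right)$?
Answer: $-136084425921$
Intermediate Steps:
$\left(-230352 + 489201\right) \left(-289962 - 235767\right) = 258849 \left(-525729\right) = -136084425921$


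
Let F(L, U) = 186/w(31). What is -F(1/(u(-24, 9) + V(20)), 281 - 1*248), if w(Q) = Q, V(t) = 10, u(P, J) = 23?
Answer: -6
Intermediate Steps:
F(L, U) = 6 (F(L, U) = 186/31 = 186*(1/31) = 6)
-F(1/(u(-24, 9) + V(20)), 281 - 1*248) = -1*6 = -6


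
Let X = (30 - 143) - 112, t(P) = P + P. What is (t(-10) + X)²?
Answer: 60025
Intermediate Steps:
t(P) = 2*P
X = -225 (X = -113 - 112 = -225)
(t(-10) + X)² = (2*(-10) - 225)² = (-20 - 225)² = (-245)² = 60025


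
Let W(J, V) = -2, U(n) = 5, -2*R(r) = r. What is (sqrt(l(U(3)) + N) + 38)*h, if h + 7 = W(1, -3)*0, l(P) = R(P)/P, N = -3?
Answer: -266 - 7*I*sqrt(14)/2 ≈ -266.0 - 13.096*I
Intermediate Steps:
R(r) = -r/2
l(P) = -1/2 (l(P) = (-P/2)/P = -1/2)
h = -7 (h = -7 - 2*0 = -7 + 0 = -7)
(sqrt(l(U(3)) + N) + 38)*h = (sqrt(-1/2 - 3) + 38)*(-7) = (sqrt(-7/2) + 38)*(-7) = (I*sqrt(14)/2 + 38)*(-7) = (38 + I*sqrt(14)/2)*(-7) = -266 - 7*I*sqrt(14)/2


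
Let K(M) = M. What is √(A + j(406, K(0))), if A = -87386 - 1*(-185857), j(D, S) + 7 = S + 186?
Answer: 5*√3946 ≈ 314.09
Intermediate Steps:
j(D, S) = 179 + S (j(D, S) = -7 + (S + 186) = -7 + (186 + S) = 179 + S)
A = 98471 (A = -87386 + 185857 = 98471)
√(A + j(406, K(0))) = √(98471 + (179 + 0)) = √(98471 + 179) = √98650 = 5*√3946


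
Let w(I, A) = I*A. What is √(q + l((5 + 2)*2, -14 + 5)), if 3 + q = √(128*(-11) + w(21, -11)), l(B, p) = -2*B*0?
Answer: √(-3 + I*√1639) ≈ 4.3356 + 4.6688*I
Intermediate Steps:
w(I, A) = A*I
l(B, p) = 0 (l(B, p) = -2*0 = 0)
q = -3 + I*√1639 (q = -3 + √(128*(-11) - 11*21) = -3 + √(-1408 - 231) = -3 + √(-1639) = -3 + I*√1639 ≈ -3.0 + 40.485*I)
√(q + l((5 + 2)*2, -14 + 5)) = √((-3 + I*√1639) + 0) = √(-3 + I*√1639)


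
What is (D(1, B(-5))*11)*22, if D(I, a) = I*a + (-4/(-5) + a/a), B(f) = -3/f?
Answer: 2904/5 ≈ 580.80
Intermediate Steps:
D(I, a) = 9/5 + I*a (D(I, a) = I*a + (-4*(-⅕) + 1) = I*a + (⅘ + 1) = I*a + 9/5 = 9/5 + I*a)
(D(1, B(-5))*11)*22 = ((9/5 + 1*(-3/(-5)))*11)*22 = ((9/5 + 1*(-3*(-⅕)))*11)*22 = ((9/5 + 1*(⅗))*11)*22 = ((9/5 + ⅗)*11)*22 = ((12/5)*11)*22 = (132/5)*22 = 2904/5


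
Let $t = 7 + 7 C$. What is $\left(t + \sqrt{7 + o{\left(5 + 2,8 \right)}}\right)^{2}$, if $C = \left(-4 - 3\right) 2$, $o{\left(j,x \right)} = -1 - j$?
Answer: $\left(91 - i\right)^{2} \approx 8280.0 - 182.0 i$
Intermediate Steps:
$C = -14$ ($C = \left(-7\right) 2 = -14$)
$t = -91$ ($t = 7 + 7 \left(-14\right) = 7 - 98 = -91$)
$\left(t + \sqrt{7 + o{\left(5 + 2,8 \right)}}\right)^{2} = \left(-91 + \sqrt{7 - 8}\right)^{2} = \left(-91 + \sqrt{-1}\right)^{2} = \left(-91 + i\right)^{2}$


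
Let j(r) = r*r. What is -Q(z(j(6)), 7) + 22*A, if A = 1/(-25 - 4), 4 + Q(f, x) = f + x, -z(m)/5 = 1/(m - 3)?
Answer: -3452/957 ≈ -3.6071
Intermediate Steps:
j(r) = r**2
z(m) = -5/(-3 + m) (z(m) = -5/(m - 3) = -5/(-3 + m))
Q(f, x) = -4 + f + x (Q(f, x) = -4 + (f + x) = -4 + f + x)
A = -1/29 (A = 1/(-29) = -1/29 ≈ -0.034483)
-Q(z(j(6)), 7) + 22*A = -(-4 - 5/(-3 + 6**2) + 7) + 22*(-1/29) = -(-4 - 5/(-3 + 36) + 7) - 22/29 = -(-4 - 5/33 + 7) - 22/29 = -1*94/33 - 22/29 = -94/33 - 22/29 = -3452/957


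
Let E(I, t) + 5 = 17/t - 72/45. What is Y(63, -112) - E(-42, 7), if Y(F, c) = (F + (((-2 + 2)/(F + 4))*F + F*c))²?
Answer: 1711571861/35 ≈ 4.8902e+7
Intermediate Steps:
E(I, t) = -33/5 + 17/t (E(I, t) = -5 + (17/t - 72/45) = -5 + (17/t - 72*1/45) = -5 + (17/t - 8/5) = -5 + (-8/5 + 17/t) = -33/5 + 17/t)
Y(F, c) = (F + F*c)² (Y(F, c) = (F + ((0/(4 + F))*F + F*c))² = (F + (0*F + F*c))² = (F + (0 + F*c))² = (F + F*c)²)
Y(63, -112) - E(-42, 7) = 63²*(1 + (-112)² + 2*(-112)) - (-33/5 + 17/7) = 3969*(1 + 12544 - 224) - (-33/5 + 17*(⅐)) = 3969*12321 - (-33/5 + 17/7) = 48902049 - 1*(-146/35) = 48902049 + 146/35 = 1711571861/35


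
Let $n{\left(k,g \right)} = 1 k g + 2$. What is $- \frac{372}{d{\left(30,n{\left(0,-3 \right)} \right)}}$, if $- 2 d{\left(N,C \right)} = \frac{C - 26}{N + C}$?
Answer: $-992$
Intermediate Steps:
$n{\left(k,g \right)} = 2 + g k$ ($n{\left(k,g \right)} = k g + 2 = g k + 2 = 2 + g k$)
$d{\left(N,C \right)} = - \frac{-26 + C}{2 \left(C + N\right)}$ ($d{\left(N,C \right)} = - \frac{\left(C - 26\right) \frac{1}{N + C}}{2} = - \frac{\left(-26 + C\right) \frac{1}{C + N}}{2} = - \frac{\frac{1}{C + N} \left(-26 + C\right)}{2} = - \frac{-26 + C}{2 \left(C + N\right)}$)
$- \frac{372}{d{\left(30,n{\left(0,-3 \right)} \right)}} = - \frac{372}{\frac{1}{\left(2 - 0\right) + 30} \left(13 - \frac{2 - 0}{2}\right)} = - \frac{372}{\frac{1}{\left(2 + 0\right) + 30} \left(13 - \frac{2 + 0}{2}\right)} = - \frac{372}{\frac{1}{2 + 30} \left(13 - 1\right)} = - \frac{372}{\frac{1}{32} \left(13 - 1\right)} = - \frac{372}{\frac{1}{32} \cdot 12} = - \frac{372}{\frac{3}{8}} = \left(-372\right) \frac{8}{3} = -992$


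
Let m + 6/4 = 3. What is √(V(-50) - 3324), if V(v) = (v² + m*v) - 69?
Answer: 22*I*√2 ≈ 31.113*I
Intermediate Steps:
m = 3/2 (m = -3/2 + 3 = 3/2 ≈ 1.5000)
V(v) = -69 + v² + 3*v/2 (V(v) = (v² + 3*v/2) - 69 = -69 + v² + 3*v/2)
√(V(-50) - 3324) = √((-69 + (-50)² + (3/2)*(-50)) - 3324) = √((-69 + 2500 - 75) - 3324) = √(2356 - 3324) = √(-968) = 22*I*√2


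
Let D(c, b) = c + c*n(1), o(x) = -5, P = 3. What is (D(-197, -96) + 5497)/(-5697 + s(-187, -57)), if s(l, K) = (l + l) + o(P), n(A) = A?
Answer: -729/868 ≈ -0.83986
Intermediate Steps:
D(c, b) = 2*c (D(c, b) = c + c*1 = c + c = 2*c)
s(l, K) = -5 + 2*l (s(l, K) = (l + l) - 5 = 2*l - 5 = -5 + 2*l)
(D(-197, -96) + 5497)/(-5697 + s(-187, -57)) = (2*(-197) + 5497)/(-5697 + (-5 + 2*(-187))) = (-394 + 5497)/(-5697 + (-5 - 374)) = 5103/(-5697 - 379) = 5103/(-6076) = 5103*(-1/6076) = -729/868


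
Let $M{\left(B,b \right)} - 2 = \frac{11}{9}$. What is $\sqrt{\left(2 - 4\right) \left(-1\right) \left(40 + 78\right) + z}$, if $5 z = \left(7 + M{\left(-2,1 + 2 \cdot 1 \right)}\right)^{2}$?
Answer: $\frac{74 \sqrt{95}}{45} \approx 16.028$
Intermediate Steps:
$M{\left(B,b \right)} = \frac{29}{9}$ ($M{\left(B,b \right)} = 2 + \frac{11}{9} = \frac{29}{9}$)
$z = \frac{8464}{405}$ ($z = \frac{\left(7 + \frac{29}{9}\right)^{2}}{5} = \frac{\left(\frac{92}{9}\right)^{2}}{5} = \frac{1}{5} \cdot \frac{8464}{81} = \frac{8464}{405} \approx 20.899$)
$\sqrt{\left(2 - 4\right) \left(-1\right) \left(40 + 78\right) + z} = \sqrt{\left(2 - 4\right) \left(-1\right) \left(40 + 78\right) + \frac{8464}{405}} = \sqrt{\left(-2\right) \left(-1\right) 118 + \frac{8464}{405}} = \sqrt{2 \cdot 118 + \frac{8464}{405}} = \sqrt{236 + \frac{8464}{405}} = \sqrt{\frac{104044}{405}} = \frac{74 \sqrt{95}}{45}$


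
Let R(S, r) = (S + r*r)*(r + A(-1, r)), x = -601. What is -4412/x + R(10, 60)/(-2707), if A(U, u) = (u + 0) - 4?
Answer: -239731476/1626907 ≈ -147.35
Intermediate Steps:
A(U, u) = -4 + u (A(U, u) = u - 4 = -4 + u)
R(S, r) = (-4 + 2*r)*(S + r**2) (R(S, r) = (S + r*r)*(r + (-4 + r)) = (S + r**2)*(-4 + 2*r) = (-4 + 2*r)*(S + r**2))
-4412/x + R(10, 60)/(-2707) = -4412/(-601) + (-4*10 - 4*60**2 + 2*60**3 + 2*10*60)/(-2707) = -4412*(-1/601) + (-40 - 4*3600 + 2*216000 + 1200)*(-1/2707) = 4412/601 + (-40 - 14400 + 432000 + 1200)*(-1/2707) = 4412/601 + 418760*(-1/2707) = 4412/601 - 418760/2707 = -239731476/1626907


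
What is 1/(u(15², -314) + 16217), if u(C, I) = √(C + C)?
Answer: 16217/262990639 - 15*√2/262990639 ≈ 6.1583e-5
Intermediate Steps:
u(C, I) = √2*√C (u(C, I) = √(2*C) = √2*√C)
1/(u(15², -314) + 16217) = 1/(√2*√(15²) + 16217) = 1/(√2*√225 + 16217) = 1/(√2*15 + 16217) = 1/(15*√2 + 16217) = 1/(16217 + 15*√2)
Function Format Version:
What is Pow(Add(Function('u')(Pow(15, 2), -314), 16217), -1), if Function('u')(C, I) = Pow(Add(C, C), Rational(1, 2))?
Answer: Add(Rational(16217, 262990639), Mul(Rational(-15, 262990639), Pow(2, Rational(1, 2)))) ≈ 6.1583e-5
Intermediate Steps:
Function('u')(C, I) = Mul(Pow(2, Rational(1, 2)), Pow(C, Rational(1, 2))) (Function('u')(C, I) = Pow(Mul(2, C), Rational(1, 2)) = Mul(Pow(2, Rational(1, 2)), Pow(C, Rational(1, 2))))
Pow(Add(Function('u')(Pow(15, 2), -314), 16217), -1) = Pow(Add(Mul(Pow(2, Rational(1, 2)), Pow(Pow(15, 2), Rational(1, 2))), 16217), -1) = Pow(Add(Mul(Pow(2, Rational(1, 2)), Pow(225, Rational(1, 2))), 16217), -1) = Pow(Add(Mul(Pow(2, Rational(1, 2)), 15), 16217), -1) = Pow(Add(Mul(15, Pow(2, Rational(1, 2))), 16217), -1) = Pow(Add(16217, Mul(15, Pow(2, Rational(1, 2)))), -1)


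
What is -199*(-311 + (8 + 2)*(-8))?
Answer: 77809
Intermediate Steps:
-199*(-311 + (8 + 2)*(-8)) = -199*(-311 + 10*(-8)) = -199*(-311 - 80) = -199*(-391) = 77809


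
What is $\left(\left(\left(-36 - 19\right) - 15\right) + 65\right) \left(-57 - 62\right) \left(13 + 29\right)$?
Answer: $24990$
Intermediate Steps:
$\left(\left(\left(-36 - 19\right) - 15\right) + 65\right) \left(-57 - 62\right) \left(13 + 29\right) = \left(\left(\left(-36 - 19\right) - 15\right) + 65\right) \left(\left(-119\right) 42\right) = \left(\left(-55 - 15\right) + 65\right) \left(-4998\right) = \left(-70 + 65\right) \left(-4998\right) = \left(-5\right) \left(-4998\right) = 24990$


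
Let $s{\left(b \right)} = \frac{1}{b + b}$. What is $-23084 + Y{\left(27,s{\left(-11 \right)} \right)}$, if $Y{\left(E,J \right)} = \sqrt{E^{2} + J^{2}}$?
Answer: $-23084 + \frac{\sqrt{352837}}{22} \approx -23057.0$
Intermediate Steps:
$s{\left(b \right)} = \frac{1}{2 b}$
$-23084 + Y{\left(27,s{\left(-11 \right)} \right)} = -23084 + \sqrt{27^{2} + \left(\frac{1}{2 \left(-11\right)}\right)^{2}} = -23084 + \sqrt{729 + \left(\frac{1}{2} \left(- \frac{1}{11}\right)\right)^{2}} = -23084 + \sqrt{729 + \left(- \frac{1}{22}\right)^{2}} = -23084 + \sqrt{729 + \frac{1}{484}} = -23084 + \sqrt{\frac{352837}{484}} = -23084 + \frac{\sqrt{352837}}{22}$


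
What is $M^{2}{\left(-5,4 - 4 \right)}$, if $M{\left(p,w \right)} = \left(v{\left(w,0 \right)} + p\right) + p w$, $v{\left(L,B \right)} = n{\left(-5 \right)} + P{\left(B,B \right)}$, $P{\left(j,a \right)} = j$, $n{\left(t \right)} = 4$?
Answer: $1$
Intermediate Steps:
$v{\left(L,B \right)} = 4 + B$
$M{\left(p,w \right)} = 4 + p + p w$ ($M{\left(p,w \right)} = \left(\left(4 + 0\right) + p\right) + p w = \left(4 + p\right) + p w = 4 + p + p w$)
$M^{2}{\left(-5,4 - 4 \right)} = \left(4 - 5 - 5 \left(4 - 4\right)\right)^{2} = \left(4 - 5 - 0\right)^{2} = \left(4 - 5 + 0\right)^{2} = \left(-1\right)^{2} = 1$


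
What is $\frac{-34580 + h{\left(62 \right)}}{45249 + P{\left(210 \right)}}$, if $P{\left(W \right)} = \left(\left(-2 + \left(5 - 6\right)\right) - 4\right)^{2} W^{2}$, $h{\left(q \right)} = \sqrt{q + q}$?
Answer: $- \frac{34580}{2206149} + \frac{2 \sqrt{31}}{2206149} \approx -0.015669$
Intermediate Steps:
$h{\left(q \right)} = \sqrt{2} \sqrt{q}$ ($h{\left(q \right)} = \sqrt{2 q} = \sqrt{2} \sqrt{q}$)
$P{\left(W \right)} = 49 W^{2}$ ($P{\left(W \right)} = \left(\left(-2 + \left(5 - 6\right)\right) - 4\right)^{2} W^{2} = \left(\left(-2 - 1\right) - 4\right)^{2} W^{2} = \left(-3 - 4\right)^{2} W^{2} = \left(-7\right)^{2} W^{2} = 49 W^{2}$)
$\frac{-34580 + h{\left(62 \right)}}{45249 + P{\left(210 \right)}} = \frac{-34580 + \sqrt{2} \sqrt{62}}{45249 + 49 \cdot 210^{2}} = \frac{-34580 + 2 \sqrt{31}}{45249 + 49 \cdot 44100} = \frac{-34580 + 2 \sqrt{31}}{45249 + 2160900} = \frac{-34580 + 2 \sqrt{31}}{2206149} = \left(-34580 + 2 \sqrt{31}\right) \frac{1}{2206149} = - \frac{34580}{2206149} + \frac{2 \sqrt{31}}{2206149}$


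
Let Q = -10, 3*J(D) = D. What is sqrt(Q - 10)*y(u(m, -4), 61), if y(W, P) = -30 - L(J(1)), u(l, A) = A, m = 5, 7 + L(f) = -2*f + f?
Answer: -136*I*sqrt(5)/3 ≈ -101.37*I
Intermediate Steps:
J(D) = D/3
L(f) = -7 - f (L(f) = -7 + (-2*f + f) = -7 - f)
y(W, P) = -68/3 (y(W, P) = -30 - (-7 - 1/3) = -30 - 1*(-22/3) = -30 + 22/3 = -68/3)
sqrt(Q - 10)*y(u(m, -4), 61) = sqrt(-10 - 10)*(-68/3) = sqrt(-20)*(-68/3) = (2*I*sqrt(5))*(-68/3) = -136*I*sqrt(5)/3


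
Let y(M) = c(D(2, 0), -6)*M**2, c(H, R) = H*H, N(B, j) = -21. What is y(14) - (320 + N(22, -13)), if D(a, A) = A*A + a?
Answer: 485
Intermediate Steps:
D(a, A) = a + A**2 (D(a, A) = A**2 + a = a + A**2)
c(H, R) = H**2
y(M) = 4*M**2 (y(M) = (2 + 0**2)**2*M**2 = (2 + 0)**2*M**2 = 2**2*M**2 = 4*M**2)
y(14) - (320 + N(22, -13)) = 4*14**2 - (320 - 21) = 4*196 - 1*299 = 784 - 299 = 485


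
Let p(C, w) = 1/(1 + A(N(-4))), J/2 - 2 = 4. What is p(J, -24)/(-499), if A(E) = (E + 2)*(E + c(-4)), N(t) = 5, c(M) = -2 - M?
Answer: -1/24950 ≈ -4.0080e-5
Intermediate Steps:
J = 12 (J = 4 + 2*4 = 4 + 8 = 12)
A(E) = (2 + E)² (A(E) = (E + 2)*(E + (-2 - 1*(-4))) = (2 + E)*(E + (-2 + 4)) = (2 + E)*(E + 2) = (2 + E)*(2 + E) = (2 + E)²)
p(C, w) = 1/50 (p(C, w) = 1/(1 + (4 + 5² + 4*5)) = 1/(1 + (4 + 25 + 20)) = 1/(1 + 49) = 1/50)
p(J, -24)/(-499) = (1/50)/(-499) = (1/50)*(-1/499) = -1/24950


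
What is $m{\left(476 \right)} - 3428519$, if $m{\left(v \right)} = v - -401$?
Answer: $-3427642$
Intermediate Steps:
$m{\left(v \right)} = 401 + v$ ($m{\left(v \right)} = v + 401 = 401 + v$)
$m{\left(476 \right)} - 3428519 = \left(401 + 476\right) - 3428519 = 877 - 3428519 = -3427642$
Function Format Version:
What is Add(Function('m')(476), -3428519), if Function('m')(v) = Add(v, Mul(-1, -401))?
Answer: -3427642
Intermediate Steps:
Function('m')(v) = Add(401, v) (Function('m')(v) = Add(v, 401) = Add(401, v))
Add(Function('m')(476), -3428519) = Add(Add(401, 476), -3428519) = Add(877, -3428519) = -3427642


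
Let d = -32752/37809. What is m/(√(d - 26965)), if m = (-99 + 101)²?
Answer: -12*I*√4283139787837/1019552437 ≈ -0.024359*I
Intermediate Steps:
d = -32752/37809 (d = -32752*1/37809 = -32752/37809 ≈ -0.86625)
m = 4 (m = 2² = 4)
m/(√(d - 26965)) = 4/(√(-32752/37809 - 26965)) = 4/(√(-1019552437/37809)) = 4/((I*√4283139787837/12603)) = 4*(-3*I*√4283139787837/1019552437) = -12*I*√4283139787837/1019552437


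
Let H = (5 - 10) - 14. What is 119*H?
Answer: -2261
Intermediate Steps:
H = -19 (H = -5 - 14 = -19)
119*H = 119*(-19) = -2261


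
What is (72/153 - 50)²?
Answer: 708964/289 ≈ 2453.2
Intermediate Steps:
(72/153 - 50)² = (72*(1/153) - 50)² = (8/17 - 50)² = (-842/17)² = 708964/289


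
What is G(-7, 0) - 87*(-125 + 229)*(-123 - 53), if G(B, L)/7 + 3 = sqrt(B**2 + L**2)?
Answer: 1592476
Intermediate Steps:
G(B, L) = -21 + 7*sqrt(B**2 + L**2)
G(-7, 0) - 87*(-125 + 229)*(-123 - 53) = (-21 + 7*sqrt((-7)**2 + 0**2)) - 87*(-125 + 229)*(-123 - 53) = (-21 + 7*sqrt(49 + 0)) - 9048*(-176) = (-21 + 7*sqrt(49)) - 87*(-18304) = (-21 + 7*7) + 1592448 = (-21 + 49) + 1592448 = 28 + 1592448 = 1592476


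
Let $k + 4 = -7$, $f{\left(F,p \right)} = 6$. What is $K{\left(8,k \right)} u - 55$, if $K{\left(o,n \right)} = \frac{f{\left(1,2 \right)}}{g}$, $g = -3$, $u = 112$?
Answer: $-279$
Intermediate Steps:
$k = -11$ ($k = -4 - 7 = -11$)
$K{\left(o,n \right)} = -2$ ($K{\left(o,n \right)} = \frac{6}{-3} = 6 \left(- \frac{1}{3}\right) = -2$)
$K{\left(8,k \right)} u - 55 = \left(-2\right) 112 - 55 = -224 - 55 = -279$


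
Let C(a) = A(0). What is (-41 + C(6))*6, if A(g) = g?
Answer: -246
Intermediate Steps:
C(a) = 0
(-41 + C(6))*6 = (-41 + 0)*6 = -41*6 = -246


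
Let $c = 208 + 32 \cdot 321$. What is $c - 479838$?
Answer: $-469358$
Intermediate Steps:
$c = 10480$ ($c = 208 + 10272 = 10480$)
$c - 479838 = 10480 - 479838 = -469358$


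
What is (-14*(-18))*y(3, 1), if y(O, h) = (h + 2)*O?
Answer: 2268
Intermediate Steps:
y(O, h) = O*(2 + h) (y(O, h) = (2 + h)*O = O*(2 + h))
(-14*(-18))*y(3, 1) = (-14*(-18))*(3*(2 + 1)) = 252*(3*3) = 252*9 = 2268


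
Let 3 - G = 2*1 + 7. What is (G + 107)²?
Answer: 10201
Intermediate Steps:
G = -6 (G = 3 - (2*1 + 7) = 3 - (2 + 7) = 3 - 1*9 = 3 - 9 = -6)
(G + 107)² = (-6 + 107)² = 101² = 10201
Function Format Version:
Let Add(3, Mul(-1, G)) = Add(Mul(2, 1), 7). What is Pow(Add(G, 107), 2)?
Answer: 10201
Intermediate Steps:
G = -6 (G = Add(3, Mul(-1, Add(Mul(2, 1), 7))) = Add(3, Mul(-1, Add(2, 7))) = Add(3, Mul(-1, 9)) = Add(3, -9) = -6)
Pow(Add(G, 107), 2) = Pow(Add(-6, 107), 2) = Pow(101, 2) = 10201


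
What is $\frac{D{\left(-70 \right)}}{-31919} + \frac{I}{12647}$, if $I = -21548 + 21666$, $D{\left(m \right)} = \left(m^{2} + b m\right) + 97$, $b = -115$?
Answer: $- \frac{161238967}{403679593} \approx -0.39942$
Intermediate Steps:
$D{\left(m \right)} = 97 + m^{2} - 115 m$ ($D{\left(m \right)} = \left(m^{2} - 115 m\right) + 97 = 97 + m^{2} - 115 m$)
$I = 118$
$\frac{D{\left(-70 \right)}}{-31919} + \frac{I}{12647} = \frac{97 + \left(-70\right)^{2} - -8050}{-31919} + \frac{118}{12647} = \left(97 + 4900 + 8050\right) \left(- \frac{1}{31919}\right) + 118 \cdot \frac{1}{12647} = 13047 \left(- \frac{1}{31919}\right) + \frac{118}{12647} = - \frac{13047}{31919} + \frac{118}{12647} = - \frac{161238967}{403679593}$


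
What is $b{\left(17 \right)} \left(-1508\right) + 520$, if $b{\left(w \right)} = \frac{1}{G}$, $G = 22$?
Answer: $\frac{4966}{11} \approx 451.45$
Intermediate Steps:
$b{\left(w \right)} = \frac{1}{22}$
$b{\left(17 \right)} \left(-1508\right) + 520 = \frac{1}{22} \left(-1508\right) + 520 = - \frac{754}{11} + 520 = \frac{4966}{11}$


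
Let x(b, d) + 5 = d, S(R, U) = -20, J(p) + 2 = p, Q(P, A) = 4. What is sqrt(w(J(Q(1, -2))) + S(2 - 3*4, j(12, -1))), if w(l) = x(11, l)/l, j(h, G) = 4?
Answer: I*sqrt(86)/2 ≈ 4.6368*I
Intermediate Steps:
J(p) = -2 + p
x(b, d) = -5 + d
w(l) = (-5 + l)/l
sqrt(w(J(Q(1, -2))) + S(2 - 3*4, j(12, -1))) = sqrt((-5 + (-2 + 4))/(-2 + 4) - 20) = sqrt((-5 + 2)/2 - 20) = sqrt((1/2)*(-3) - 20) = sqrt(-3/2 - 20) = sqrt(-43/2) = I*sqrt(86)/2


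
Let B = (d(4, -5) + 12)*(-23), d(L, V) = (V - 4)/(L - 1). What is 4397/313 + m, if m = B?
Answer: -60394/313 ≈ -192.95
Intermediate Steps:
d(L, V) = (-4 + V)/(-1 + L)
B = -207 (B = ((-4 - 5)/(-1 + 4) + 12)*(-23) = (-9/3 + 12)*(-23) = ((1/3)*(-9) + 12)*(-23) = (-3 + 12)*(-23) = 9*(-23) = -207)
m = -207
4397/313 + m = 4397/313 - 207 = -60394/313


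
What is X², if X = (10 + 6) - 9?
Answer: 49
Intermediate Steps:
X = 7 (X = 16 - 9 = 7)
X² = 7² = 49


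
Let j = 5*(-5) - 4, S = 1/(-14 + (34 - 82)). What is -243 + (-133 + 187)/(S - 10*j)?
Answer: -1455183/5993 ≈ -242.81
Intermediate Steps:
S = -1/62 (S = 1/(-14 - 48) = 1/(-62) = -1/62 ≈ -0.016129)
j = -29 (j = -25 - 4 = -29)
-243 + (-133 + 187)/(S - 10*j) = -243 + (-133 + 187)/(-1/62 - 10*(-29)) = -243 + 54/(-1/62 + 290) = -243 + 54/(17979/62) = -243 + 54*(62/17979) = -243 + 1116/5993 = -1455183/5993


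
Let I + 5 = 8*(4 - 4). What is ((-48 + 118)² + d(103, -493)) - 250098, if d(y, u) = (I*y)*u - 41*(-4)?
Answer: 8861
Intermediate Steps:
I = -5 (I = -5 + 8*(4 - 4) = -5 + 8*0 = -5 + 0 = -5)
d(y, u) = 164 - 5*u*y (d(y, u) = (-5*y)*u - 41*(-4) = -5*u*y + 164 = 164 - 5*u*y)
((-48 + 118)² + d(103, -493)) - 250098 = ((-48 + 118)² + (164 - 5*(-493)*103)) - 250098 = (70² + (164 + 253895)) - 250098 = (4900 + 254059) - 250098 = 258959 - 250098 = 8861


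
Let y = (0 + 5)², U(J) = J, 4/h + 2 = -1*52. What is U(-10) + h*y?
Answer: -320/27 ≈ -11.852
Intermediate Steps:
h = -2/27 (h = 4/(-2 - 1*52) = 4/(-2 - 52) = 4/(-54) = 4*(-1/54) = -2/27 ≈ -0.074074)
y = 25 (y = 5² = 25)
U(-10) + h*y = -10 - 2/27*25 = -10 - 50/27 = -320/27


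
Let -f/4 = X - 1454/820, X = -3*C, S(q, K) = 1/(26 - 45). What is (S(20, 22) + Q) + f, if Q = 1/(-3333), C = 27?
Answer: 4297569638/12982035 ≈ 331.04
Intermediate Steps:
S(q, K) = -1/19 (S(q, K) = 1/(-19) = -1/19)
X = -81 (X = -3*27 = -81)
f = 67874/205 (f = -4*(-81 - 1454/820) = -4*(-81 - 1454*1/820) = -4*(-81 - 727/410) = -4*(-33937/410) = 67874/205 ≈ 331.09)
Q = -1/3333 ≈ -0.00030003
(S(20, 22) + Q) + f = (-1/19 - 1/3333) + 67874/205 = -3352/63327 + 67874/205 = 4297569638/12982035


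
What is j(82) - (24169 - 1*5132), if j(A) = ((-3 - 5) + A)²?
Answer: -13561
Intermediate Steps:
j(A) = (-8 + A)²
j(82) - (24169 - 1*5132) = (-8 + 82)² - (24169 - 1*5132) = 74² - (24169 - 5132) = 5476 - 1*19037 = 5476 - 19037 = -13561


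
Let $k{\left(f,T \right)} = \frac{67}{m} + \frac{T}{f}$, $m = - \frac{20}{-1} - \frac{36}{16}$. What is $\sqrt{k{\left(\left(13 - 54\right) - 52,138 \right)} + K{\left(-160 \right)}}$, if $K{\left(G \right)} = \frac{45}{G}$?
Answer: $\frac{\sqrt{623037070}}{17608} \approx 1.4176$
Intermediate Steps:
$m = \frac{71}{4}$ ($m = \left(-20\right) \left(-1\right) - \frac{9}{4} = 20 - \frac{9}{4} = \frac{71}{4} \approx 17.75$)
$k{\left(f,T \right)} = \frac{268}{71} + \frac{T}{f}$ ($k{\left(f,T \right)} = \frac{67}{\frac{71}{4}} + \frac{T}{f} = 67 \cdot \frac{4}{71} + \frac{T}{f} = \frac{268}{71} + \frac{T}{f}$)
$\sqrt{k{\left(\left(13 - 54\right) - 52,138 \right)} + K{\left(-160 \right)}} = \sqrt{\left(\frac{268}{71} + \frac{138}{\left(13 - 54\right) - 52}\right) + \frac{45}{-160}} = \sqrt{\left(\frac{268}{71} + \frac{138}{-41 - 52}\right) + 45 \left(- \frac{1}{160}\right)} = \sqrt{\left(\frac{268}{71} + \frac{138}{-93}\right) - \frac{9}{32}} = \sqrt{\left(\frac{268}{71} + 138 \left(- \frac{1}{93}\right)\right) - \frac{9}{32}} = \sqrt{\left(\frac{268}{71} - \frac{46}{31}\right) - \frac{9}{32}} = \sqrt{\frac{5042}{2201} - \frac{9}{32}} = \sqrt{\frac{141535}{70432}} = \frac{\sqrt{623037070}}{17608}$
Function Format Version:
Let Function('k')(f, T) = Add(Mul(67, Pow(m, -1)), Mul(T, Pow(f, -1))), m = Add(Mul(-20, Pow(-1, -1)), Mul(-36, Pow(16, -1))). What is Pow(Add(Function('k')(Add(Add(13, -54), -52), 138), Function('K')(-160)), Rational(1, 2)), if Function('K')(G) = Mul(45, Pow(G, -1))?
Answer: Mul(Rational(1, 17608), Pow(623037070, Rational(1, 2))) ≈ 1.4176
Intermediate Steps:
m = Rational(71, 4) (m = Add(Mul(-20, -1), Mul(-36, Rational(1, 16))) = Add(20, Rational(-9, 4)) = Rational(71, 4) ≈ 17.750)
Function('k')(f, T) = Add(Rational(268, 71), Mul(T, Pow(f, -1))) (Function('k')(f, T) = Add(Mul(67, Pow(Rational(71, 4), -1)), Mul(T, Pow(f, -1))) = Add(Mul(67, Rational(4, 71)), Mul(T, Pow(f, -1))) = Add(Rational(268, 71), Mul(T, Pow(f, -1))))
Pow(Add(Function('k')(Add(Add(13, -54), -52), 138), Function('K')(-160)), Rational(1, 2)) = Pow(Add(Add(Rational(268, 71), Mul(138, Pow(Add(Add(13, -54), -52), -1))), Mul(45, Pow(-160, -1))), Rational(1, 2)) = Pow(Add(Add(Rational(268, 71), Mul(138, Pow(Add(-41, -52), -1))), Mul(45, Rational(-1, 160))), Rational(1, 2)) = Pow(Add(Add(Rational(268, 71), Mul(138, Pow(-93, -1))), Rational(-9, 32)), Rational(1, 2)) = Pow(Add(Add(Rational(268, 71), Mul(138, Rational(-1, 93))), Rational(-9, 32)), Rational(1, 2)) = Pow(Add(Add(Rational(268, 71), Rational(-46, 31)), Rational(-9, 32)), Rational(1, 2)) = Pow(Add(Rational(5042, 2201), Rational(-9, 32)), Rational(1, 2)) = Pow(Rational(141535, 70432), Rational(1, 2)) = Mul(Rational(1, 17608), Pow(623037070, Rational(1, 2)))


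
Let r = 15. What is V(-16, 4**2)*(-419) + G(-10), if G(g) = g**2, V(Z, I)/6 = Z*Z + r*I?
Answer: -1246844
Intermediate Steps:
V(Z, I) = 6*Z**2 + 90*I (V(Z, I) = 6*(Z*Z + 15*I) = 6*(Z**2 + 15*I) = 6*Z**2 + 90*I)
V(-16, 4**2)*(-419) + G(-10) = (6*(-16)**2 + 90*4**2)*(-419) + (-10)**2 = (6*256 + 90*16)*(-419) + 100 = (1536 + 1440)*(-419) + 100 = 2976*(-419) + 100 = -1246944 + 100 = -1246844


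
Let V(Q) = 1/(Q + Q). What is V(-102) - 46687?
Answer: -9524149/204 ≈ -46687.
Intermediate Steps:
V(Q) = 1/(2*Q)
V(-102) - 46687 = (½)/(-102) - 46687 = (½)*(-1/102) - 46687 = -1/204 - 46687 = -9524149/204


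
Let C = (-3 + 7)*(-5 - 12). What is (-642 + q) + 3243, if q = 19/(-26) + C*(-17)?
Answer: 97663/26 ≈ 3756.3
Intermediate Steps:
C = -68 (C = 4*(-17) = -68)
q = 30037/26 (q = 19/(-26) - 68*(-17) = 19*(-1/26) + 1156 = -19/26 + 1156 = 30037/26 ≈ 1155.3)
(-642 + q) + 3243 = (-642 + 30037/26) + 3243 = 13345/26 + 3243 = 97663/26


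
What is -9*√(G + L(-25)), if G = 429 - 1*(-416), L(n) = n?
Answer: -18*√205 ≈ -257.72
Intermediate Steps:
G = 845 (G = 429 + 416 = 845)
-9*√(G + L(-25)) = -9*√(845 - 25) = -18*√205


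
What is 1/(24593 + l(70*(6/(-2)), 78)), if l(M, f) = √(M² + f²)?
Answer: 24593/604765465 - 6*√1394/604765465 ≈ 4.0295e-5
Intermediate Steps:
1/(24593 + l(70*(6/(-2)), 78)) = 1/(24593 + √((70*(6/(-2)))² + 78²)) = 1/(24593 + √((70*(6*(-½)))² + 6084)) = 1/(24593 + √((70*(-3))² + 6084)) = 1/(24593 + √((-210)² + 6084)) = 1/(24593 + √(44100 + 6084)) = 1/(24593 + √50184) = 1/(24593 + 6*√1394)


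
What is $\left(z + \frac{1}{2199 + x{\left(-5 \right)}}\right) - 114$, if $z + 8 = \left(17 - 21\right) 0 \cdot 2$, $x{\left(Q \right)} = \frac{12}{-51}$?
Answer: $- \frac{4560221}{37379} \approx -122.0$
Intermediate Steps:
$x{\left(Q \right)} = - \frac{4}{17}$ ($x{\left(Q \right)} = 12 \left(- \frac{1}{51}\right) = - \frac{4}{17}$)
$z = -8$ ($z = -8 + \left(17 - 21\right) 0 \cdot 2 = -8 - 0 = -8 + 0 = -8$)
$\left(z + \frac{1}{2199 + x{\left(-5 \right)}}\right) - 114 = \left(-8 + \frac{1}{2199 - \frac{4}{17}}\right) - 114 = \left(-8 + \frac{1}{\frac{37379}{17}}\right) - 114 = \left(-8 + \frac{17}{37379}\right) - 114 = - \frac{299015}{37379} - 114 = - \frac{4560221}{37379}$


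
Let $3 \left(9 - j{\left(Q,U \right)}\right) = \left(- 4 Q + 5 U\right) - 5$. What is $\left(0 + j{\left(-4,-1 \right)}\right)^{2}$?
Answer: $49$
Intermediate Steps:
$j{\left(Q,U \right)} = \frac{32}{3} - \frac{5 U}{3} + \frac{4 Q}{3}$ ($j{\left(Q,U \right)} = 9 - \frac{\left(- 4 Q + 5 U\right) - 5}{3} = 9 - \frac{-5 - 4 Q + 5 U}{3} = 9 + \left(\frac{5}{3} - \frac{5 U}{3} + \frac{4 Q}{3}\right) = \frac{32}{3} - \frac{5 U}{3} + \frac{4 Q}{3}$)
$\left(0 + j{\left(-4,-1 \right)}\right)^{2} = \left(0 + \left(\frac{32}{3} - - \frac{5}{3} + \frac{4}{3} \left(-4\right)\right)\right)^{2} = \left(0 + \left(\frac{32}{3} + \frac{5}{3} - \frac{16}{3}\right)\right)^{2} = \left(0 + 7\right)^{2} = 7^{2} = 49$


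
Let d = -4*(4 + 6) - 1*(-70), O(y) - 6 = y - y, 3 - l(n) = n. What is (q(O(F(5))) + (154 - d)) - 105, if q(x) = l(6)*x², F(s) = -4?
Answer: -89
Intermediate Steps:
l(n) = 3 - n
O(y) = 6 (O(y) = 6 + (y - y) = 6 + 0 = 6)
q(x) = -3*x² (q(x) = (3 - 1*6)*x² = (3 - 6)*x² = -3*x²)
d = 30 (d = -4*10 + 70 = -40 + 70 = 30)
(q(O(F(5))) + (154 - d)) - 105 = (-3*6² + (154 - 1*30)) - 105 = (-3*36 + (154 - 30)) - 105 = (-108 + 124) - 105 = 16 - 105 = -89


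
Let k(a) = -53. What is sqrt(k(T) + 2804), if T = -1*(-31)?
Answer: sqrt(2751) ≈ 52.450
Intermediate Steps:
T = 31
sqrt(k(T) + 2804) = sqrt(-53 + 2804) = sqrt(2751)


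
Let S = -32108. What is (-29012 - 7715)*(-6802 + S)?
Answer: 1429047570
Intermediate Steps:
(-29012 - 7715)*(-6802 + S) = (-29012 - 7715)*(-6802 - 32108) = -36727*(-38910) = 1429047570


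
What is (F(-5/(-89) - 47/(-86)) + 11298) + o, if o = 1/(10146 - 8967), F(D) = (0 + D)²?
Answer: 780380280182239/69070201164 ≈ 11298.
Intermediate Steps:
F(D) = D²
o = 1/1179 ≈ 0.00084818
(F(-5/(-89) - 47/(-86)) + 11298) + o = ((-5/(-89) - 47/(-86))² + 11298) + 1/1179 = ((-5*(-1/89) - 47*(-1/86))² + 11298) + 1/1179 = ((5/89 + 47/86)² + 11298) + 1/1179 = ((4613/7654)² + 11298) + 1/1179 = (21279769/58583716 + 11298) + 1/1179 = 661900103137/58583716 + 1/1179 = 780380280182239/69070201164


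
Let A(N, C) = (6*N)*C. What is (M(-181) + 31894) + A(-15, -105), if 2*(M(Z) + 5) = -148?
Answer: 41265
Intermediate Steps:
A(N, C) = 6*C*N
M(Z) = -79 (M(Z) = -5 + (½)*(-148) = -5 - 74 = -79)
(M(-181) + 31894) + A(-15, -105) = (-79 + 31894) + 6*(-105)*(-15) = 31815 + 9450 = 41265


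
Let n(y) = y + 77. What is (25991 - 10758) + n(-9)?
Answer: 15301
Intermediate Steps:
n(y) = 77 + y
(25991 - 10758) + n(-9) = (25991 - 10758) + (77 - 9) = 15233 + 68 = 15301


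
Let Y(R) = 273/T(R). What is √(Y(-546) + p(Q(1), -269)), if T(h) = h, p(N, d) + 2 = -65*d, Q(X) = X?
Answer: 3*√7770/2 ≈ 132.22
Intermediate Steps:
p(N, d) = -2 - 65*d
Y(R) = 273/R
√(Y(-546) + p(Q(1), -269)) = √(273/(-546) + (-2 - 65*(-269))) = √(273*(-1/546) + (-2 + 17485)) = √(-½ + 17483) = √(34965/2) = 3*√7770/2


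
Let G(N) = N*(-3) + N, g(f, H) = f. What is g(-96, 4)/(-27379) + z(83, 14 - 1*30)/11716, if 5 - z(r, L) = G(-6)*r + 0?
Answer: -26007853/320772364 ≈ -0.081079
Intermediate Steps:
G(N) = -2*N (G(N) = -3*N + N = -2*N)
z(r, L) = 5 - 12*r (z(r, L) = 5 - ((-2*(-6))*r + 0) = 5 - (12*r + 0) = 5 - 12*r)
g(-96, 4)/(-27379) + z(83, 14 - 1*30)/11716 = -96/(-27379) + (5 - 12*83)/11716 = -96*(-1/27379) + (5 - 996)*(1/11716) = 96/27379 - 991*1/11716 = 96/27379 - 991/11716 = -26007853/320772364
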